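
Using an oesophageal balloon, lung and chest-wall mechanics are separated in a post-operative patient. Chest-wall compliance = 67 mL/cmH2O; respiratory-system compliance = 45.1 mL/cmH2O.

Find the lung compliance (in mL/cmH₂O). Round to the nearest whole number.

138

1/CL = 1/Crs − 1/Ccw.
1/CL = 1/45.1 − 1/67 = 0.007248.
CL = 137.97 mL/cmH2O.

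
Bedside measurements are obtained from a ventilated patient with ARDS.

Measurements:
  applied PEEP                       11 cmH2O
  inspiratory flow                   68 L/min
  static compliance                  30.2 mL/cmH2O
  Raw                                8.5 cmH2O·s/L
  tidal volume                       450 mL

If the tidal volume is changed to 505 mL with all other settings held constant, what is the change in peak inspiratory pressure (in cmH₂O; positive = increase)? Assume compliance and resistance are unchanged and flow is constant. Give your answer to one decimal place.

1.8

PIP = Vt/C + R·V̇ + PEEP (constant-flow equation of motion).
Only the elastic term changes: ΔPIP = ΔVt / C = (505 − 450) / 30.2 = 1.821 cmH2O.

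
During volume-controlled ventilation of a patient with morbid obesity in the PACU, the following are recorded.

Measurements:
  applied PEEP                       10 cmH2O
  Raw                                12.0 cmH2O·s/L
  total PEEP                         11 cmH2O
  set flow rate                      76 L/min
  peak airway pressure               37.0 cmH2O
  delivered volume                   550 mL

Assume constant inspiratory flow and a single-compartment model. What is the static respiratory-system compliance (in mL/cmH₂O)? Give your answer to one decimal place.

Flow: 76 L/min ÷ 60 = 1.2667 L/s.
Total PEEP = 11 cmH2O (set 10 + intrinsic 1); this is the baseline alveolar pressure.
Equation of motion (constant flow): PIP = Vt/C + R·V̇ + PEEP.
Vt/C = PIP − R·V̇ − PEEP = 37.0 − 12.0×1.2667 − 11 = 37.0 − 15.2 − 11 = 10.8 cmH2O.
C = Vt / 10.8 = 550 / 10.8 = 50.926 mL/cmH2O.

50.9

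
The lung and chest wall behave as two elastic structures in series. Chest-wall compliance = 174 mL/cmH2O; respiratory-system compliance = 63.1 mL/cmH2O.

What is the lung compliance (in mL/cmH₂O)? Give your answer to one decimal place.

99.0

1/CL = 1/Crs − 1/Ccw.
1/CL = 1/63.1 − 1/174 = 0.0101.
CL = 99.01 mL/cmH2O.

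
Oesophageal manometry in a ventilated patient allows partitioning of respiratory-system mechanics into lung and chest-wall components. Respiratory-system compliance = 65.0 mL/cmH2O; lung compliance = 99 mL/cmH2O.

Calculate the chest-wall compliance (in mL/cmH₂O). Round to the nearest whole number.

1/Ccw = 1/Crs − 1/CL.
1/Ccw = 1/65.0 − 1/99 = 0.005284.
Ccw = 189.25 mL/cmH2O.

189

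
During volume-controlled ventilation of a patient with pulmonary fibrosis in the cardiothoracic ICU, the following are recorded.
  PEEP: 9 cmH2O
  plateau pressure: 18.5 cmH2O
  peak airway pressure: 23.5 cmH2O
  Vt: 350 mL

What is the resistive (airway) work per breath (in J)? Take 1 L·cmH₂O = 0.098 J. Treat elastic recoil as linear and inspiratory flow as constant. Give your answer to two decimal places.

With constant inspiratory flow the resistive pressure is constant at PIP − Pplat = 23.5 − 18.5 = 5.0 cmH2O, so resistive work = 5.0 × 0.350 = 1.75 L·cmH2O.
× 0.098 J/(L·cmH2O) → 0.1715 J.

0.17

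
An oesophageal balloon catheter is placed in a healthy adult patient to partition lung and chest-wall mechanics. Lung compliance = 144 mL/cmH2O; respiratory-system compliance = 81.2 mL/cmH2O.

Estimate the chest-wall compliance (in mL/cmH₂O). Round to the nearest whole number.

1/Ccw = 1/Crs − 1/CL.
1/Ccw = 1/81.2 − 1/144 = 0.005371.
Ccw = 186.19 mL/cmH2O.

186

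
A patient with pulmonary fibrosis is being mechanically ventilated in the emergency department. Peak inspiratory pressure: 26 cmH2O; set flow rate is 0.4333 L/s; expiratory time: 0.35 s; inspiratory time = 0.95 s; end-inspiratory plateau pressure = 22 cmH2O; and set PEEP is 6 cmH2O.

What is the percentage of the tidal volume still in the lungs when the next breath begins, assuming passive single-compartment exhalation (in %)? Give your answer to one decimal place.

Vt = flow × Ti = 0.4333 L/s × 0.95 s × 1000 mL/L = 411.64 mL.
R = (PIP − Pplat)/V̇ = (26 − 22) / 0.4333 = 4.0/0.4333 = 9.231 cmH2O·s/L.
C = Vt/(Pplat − PEEP) = 411.64 / (22 − 6) = 411.64/16.0 = 25.728 mL/cmH2O.
τ = R × C = 9.231 × 0.02573 L/cmH2O = 0.2375 s.
Fraction remaining at end-expiration = e^(−Te/τ) = e^(−0.35/0.2375) = 0.2291 → 22.91%.

22.9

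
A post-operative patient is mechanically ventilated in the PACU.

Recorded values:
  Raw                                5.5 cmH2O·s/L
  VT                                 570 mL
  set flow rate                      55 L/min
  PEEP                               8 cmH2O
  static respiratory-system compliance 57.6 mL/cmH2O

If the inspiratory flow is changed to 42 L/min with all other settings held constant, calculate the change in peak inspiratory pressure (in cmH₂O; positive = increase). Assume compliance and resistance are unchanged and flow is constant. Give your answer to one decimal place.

-1.2

Flow: 55 L/min ÷ 60 = 0.9167 L/s.
New flow: 42 L/min ÷ 60 = 0.7 L/s.
PIP = Vt/C + R·V̇ + PEEP (constant-flow equation of motion).
Only the resistive term changes: ΔPIP = R × ΔV̇ = 5.5 × (0.7 − 0.9167) = 5.5 × -0.2167 = -1.192 cmH2O.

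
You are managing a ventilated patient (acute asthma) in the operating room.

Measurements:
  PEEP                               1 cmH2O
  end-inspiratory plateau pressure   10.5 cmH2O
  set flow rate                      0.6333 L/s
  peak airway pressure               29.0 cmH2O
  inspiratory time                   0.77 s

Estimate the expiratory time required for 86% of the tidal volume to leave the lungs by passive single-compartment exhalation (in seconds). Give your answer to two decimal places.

Vt = flow × Ti = 0.6333 L/s × 0.77 s × 1000 mL/L = 487.64 mL.
R = (PIP − Pplat)/V̇ = (29.0 − 10.5) / 0.6333 = 18.5/0.6333 = 29.212 cmH2O·s/L.
C = Vt/(Pplat − PEEP) = 487.64 / (10.5 − 1) = 487.64/9.5 = 51.331 mL/cmH2O.
τ = R × C = 29.212 × 0.05133 L/cmH2O = 1.499 s.
t = −τ·ln(1 − 0.86) = −1.499·ln(0.14) = 2.947 s.

2.95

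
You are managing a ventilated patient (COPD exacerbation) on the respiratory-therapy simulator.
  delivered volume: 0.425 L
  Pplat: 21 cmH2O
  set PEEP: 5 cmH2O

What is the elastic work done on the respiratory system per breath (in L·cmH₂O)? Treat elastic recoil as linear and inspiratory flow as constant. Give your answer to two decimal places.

Elastic work ≈ ½ × (Pplat − PEEP) × Vt = 0.5 × (21 − 5) × 0.425 L = 0.5 × 16.0 × 0.425 = 3.4 L·cmH2O.

3.40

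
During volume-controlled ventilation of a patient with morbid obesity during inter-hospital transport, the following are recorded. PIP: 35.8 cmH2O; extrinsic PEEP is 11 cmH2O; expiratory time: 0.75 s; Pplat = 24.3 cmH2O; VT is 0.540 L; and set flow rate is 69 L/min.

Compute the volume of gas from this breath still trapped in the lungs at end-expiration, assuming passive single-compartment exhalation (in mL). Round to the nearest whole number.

85

Flow: 69 L/min ÷ 60 = 1.15 L/s.
R = (PIP − Pplat)/V̇ = (35.8 − 24.3) / 1.15 = 11.5/1.15 = 10.0 cmH2O·s/L.
C = Vt/(Pplat − PEEP) = 540.0 / (24.3 − 11) = 540.0/13.3 = 40.602 mL/cmH2O.
τ = R × C = 10.0 × 0.0406 L/cmH2O = 0.406 s.
Fraction remaining = e^(−Te/τ) = e^(−0.75/0.406) = 0.1577.
Trapped volume = 540.0 × 0.1577 = 85.158 mL.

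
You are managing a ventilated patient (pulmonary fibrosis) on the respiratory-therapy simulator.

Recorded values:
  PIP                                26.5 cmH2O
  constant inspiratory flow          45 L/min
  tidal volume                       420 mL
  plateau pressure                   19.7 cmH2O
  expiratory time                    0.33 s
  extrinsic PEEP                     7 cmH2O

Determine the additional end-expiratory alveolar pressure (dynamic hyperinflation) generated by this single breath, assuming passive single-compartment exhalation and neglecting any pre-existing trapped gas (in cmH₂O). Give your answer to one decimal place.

Flow: 45 L/min ÷ 60 = 0.75 L/s.
R = (PIP − Pplat)/V̇ = (26.5 − 19.7) / 0.75 = 6.8/0.75 = 9.067 cmH2O·s/L.
C = Vt/(Pplat − PEEP) = 420.0 / (19.7 − 7) = 420.0/12.7 = 33.071 mL/cmH2O.
τ = R × C = 9.067 × 0.03307 L/cmH2O = 0.2998 s.
Fraction remaining = e^(−Te/τ) = e^(−0.33/0.2998) = 0.3326; trapped volume = 420.0 × 0.3326 = 139.69 mL.
Additional alveolar pressure from trapping ≈ V_trapped / C = 139.69 / 33.071 = 4.224 cmH2O.

4.2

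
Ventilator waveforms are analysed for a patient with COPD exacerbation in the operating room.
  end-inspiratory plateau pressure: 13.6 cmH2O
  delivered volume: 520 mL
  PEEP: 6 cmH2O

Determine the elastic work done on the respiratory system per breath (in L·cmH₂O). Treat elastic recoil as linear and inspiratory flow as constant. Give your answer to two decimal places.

1.98

Elastic work ≈ ½ × (Pplat − PEEP) × Vt = 0.5 × (13.6 − 6) × 0.520 L = 0.5 × 7.6 × 0.520 = 1.976 L·cmH2O.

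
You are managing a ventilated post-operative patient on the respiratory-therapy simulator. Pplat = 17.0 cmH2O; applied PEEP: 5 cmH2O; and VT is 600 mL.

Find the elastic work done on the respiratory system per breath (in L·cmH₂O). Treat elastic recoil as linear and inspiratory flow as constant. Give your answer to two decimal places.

3.60

Elastic work ≈ ½ × (Pplat − PEEP) × Vt = 0.5 × (17.0 − 5) × 0.600 L = 0.5 × 12.0 × 0.600 = 3.6 L·cmH2O.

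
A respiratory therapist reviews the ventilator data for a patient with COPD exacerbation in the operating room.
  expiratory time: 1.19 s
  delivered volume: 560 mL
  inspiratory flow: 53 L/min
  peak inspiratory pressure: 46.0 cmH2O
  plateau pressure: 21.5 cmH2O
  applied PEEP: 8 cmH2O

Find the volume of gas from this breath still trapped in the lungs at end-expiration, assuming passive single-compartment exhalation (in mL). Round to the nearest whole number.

199

Flow: 53 L/min ÷ 60 = 0.8833 L/s.
R = (PIP − Pplat)/V̇ = (46.0 − 21.5) / 0.8833 = 24.5/0.8833 = 27.737 cmH2O·s/L.
C = Vt/(Pplat − PEEP) = 560.0 / (21.5 − 8) = 560.0/13.5 = 41.481 mL/cmH2O.
τ = R × C = 27.737 × 0.04148 L/cmH2O = 1.151 s.
Fraction remaining = e^(−Te/τ) = e^(−1.19/1.151) = 0.3556.
Trapped volume = 560.0 × 0.3556 = 199.14 mL.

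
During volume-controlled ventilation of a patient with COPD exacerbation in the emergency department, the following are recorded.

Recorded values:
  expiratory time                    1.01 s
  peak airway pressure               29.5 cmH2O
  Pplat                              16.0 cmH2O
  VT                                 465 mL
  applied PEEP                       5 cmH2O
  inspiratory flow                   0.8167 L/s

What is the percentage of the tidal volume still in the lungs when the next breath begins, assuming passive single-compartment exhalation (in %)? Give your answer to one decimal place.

R = (PIP − Pplat)/V̇ = (29.5 − 16.0) / 0.8167 = 13.5/0.8167 = 16.53 cmH2O·s/L.
C = Vt/(Pplat − PEEP) = 465.0 / (16.0 − 5) = 465.0/11.0 = 42.273 mL/cmH2O.
τ = R × C = 16.53 × 0.04227 L/cmH2O = 0.6987 s.
Fraction remaining at end-expiration = e^(−Te/τ) = e^(−1.01/0.6987) = 0.2356 → 23.56%.

23.6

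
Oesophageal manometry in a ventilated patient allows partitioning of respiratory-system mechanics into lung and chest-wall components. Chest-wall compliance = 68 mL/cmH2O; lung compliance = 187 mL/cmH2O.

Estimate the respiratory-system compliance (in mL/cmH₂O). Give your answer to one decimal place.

49.9

Lung and chest wall are elastances in series: 1/Crs = 1/CL + 1/Ccw.
1/Crs = 1/187 + 1/68 = 0.02005.
Crs = 49.875 mL/cmH2O.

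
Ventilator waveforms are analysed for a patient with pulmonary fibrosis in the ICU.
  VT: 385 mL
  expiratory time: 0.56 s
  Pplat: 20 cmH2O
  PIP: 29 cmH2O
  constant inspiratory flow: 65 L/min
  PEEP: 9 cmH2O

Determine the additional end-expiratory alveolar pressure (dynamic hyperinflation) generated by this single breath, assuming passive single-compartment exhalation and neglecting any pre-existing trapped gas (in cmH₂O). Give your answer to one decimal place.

Flow: 65 L/min ÷ 60 = 1.0833 L/s.
R = (PIP − Pplat)/V̇ = (29 − 20) / 1.0833 = 9.0/1.0833 = 8.308 cmH2O·s/L.
C = Vt/(Pplat − PEEP) = 385.0 / (20 − 9) = 385.0/11.0 = 35.0 mL/cmH2O.
τ = R × C = 8.308 × 0.035 L/cmH2O = 0.2908 s.
Fraction remaining = e^(−Te/τ) = e^(−0.56/0.2908) = 0.1458; trapped volume = 385.0 × 0.1458 = 56.133 mL.
Additional alveolar pressure from trapping ≈ V_trapped / C = 56.133 / 35.0 = 1.604 cmH2O.

1.6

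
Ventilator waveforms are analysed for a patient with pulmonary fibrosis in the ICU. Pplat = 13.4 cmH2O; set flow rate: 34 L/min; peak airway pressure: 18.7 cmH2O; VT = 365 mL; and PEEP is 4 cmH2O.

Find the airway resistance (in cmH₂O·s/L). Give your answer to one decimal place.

9.4

Flow: 34 L/min ÷ 60 = 0.5667 L/s.
Raw = (PIP − Pplat) / flow = (18.7 − 13.4) / 0.5667 = 5.3 / 0.5667 = 9.352 cmH2O·s/L.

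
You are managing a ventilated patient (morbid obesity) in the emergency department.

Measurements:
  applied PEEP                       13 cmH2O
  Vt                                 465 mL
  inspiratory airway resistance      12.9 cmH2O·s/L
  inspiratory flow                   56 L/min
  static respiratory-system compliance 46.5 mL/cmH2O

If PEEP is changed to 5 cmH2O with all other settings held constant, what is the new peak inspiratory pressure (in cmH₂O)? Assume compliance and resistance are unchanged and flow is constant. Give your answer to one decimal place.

Flow: 56 L/min ÷ 60 = 0.9333 L/s.
PIP = Vt/C + R·V̇ + PEEP (constant-flow equation of motion).
Only the baseline term changes: ΔPIP = ΔPEEP = 5 − 13 = -8.0 cmH2O.
Original PIP = 465/46.5 + 12.9×0.9333 + 13 = 35.04 cmH2O; new PIP = 35.04 + (-8.0) = 27.04 cmH2O.

27.0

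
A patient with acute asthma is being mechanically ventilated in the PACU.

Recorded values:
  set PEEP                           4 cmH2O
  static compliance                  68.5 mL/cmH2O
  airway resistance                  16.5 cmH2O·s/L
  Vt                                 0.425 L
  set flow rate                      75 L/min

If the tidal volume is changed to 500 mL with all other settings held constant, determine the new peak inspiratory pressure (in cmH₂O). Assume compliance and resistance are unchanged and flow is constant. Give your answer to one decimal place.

31.9

Flow: 75 L/min ÷ 60 = 1.25 L/s.
PIP = Vt/C + R·V̇ + PEEP (constant-flow equation of motion).
Only the elastic term changes: ΔPIP = ΔVt / C = (500 − 425) / 68.5 = 1.095 cmH2O.
Original PIP = 425/68.5 + 16.5×1.25 + 4 = 30.829 cmH2O; new PIP = 30.829 + (1.095) = 31.924 cmH2O.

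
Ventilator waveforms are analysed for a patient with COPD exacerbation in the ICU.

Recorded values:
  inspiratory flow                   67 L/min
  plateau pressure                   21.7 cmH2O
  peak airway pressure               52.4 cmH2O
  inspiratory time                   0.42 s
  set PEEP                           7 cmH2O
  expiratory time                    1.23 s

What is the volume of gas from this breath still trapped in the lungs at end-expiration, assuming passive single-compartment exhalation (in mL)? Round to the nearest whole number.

Flow: 67 L/min ÷ 60 = 1.1167 L/s.
Vt = flow × Ti = 1.1167 L/s × 0.42 s × 1000 mL/L = 469.01 mL.
R = (PIP − Pplat)/V̇ = (52.4 − 21.7) / 1.1167 = 30.7/1.1167 = 27.492 cmH2O·s/L.
C = Vt/(Pplat − PEEP) = 469.01 / (21.7 − 7) = 469.01/14.7 = 31.905 mL/cmH2O.
τ = R × C = 27.492 × 0.03191 L/cmH2O = 0.8773 s.
Fraction remaining = e^(−Te/τ) = e^(−1.23/0.8773) = 0.2461.
Trapped volume = 469.01 × 0.2461 = 115.42 mL.

115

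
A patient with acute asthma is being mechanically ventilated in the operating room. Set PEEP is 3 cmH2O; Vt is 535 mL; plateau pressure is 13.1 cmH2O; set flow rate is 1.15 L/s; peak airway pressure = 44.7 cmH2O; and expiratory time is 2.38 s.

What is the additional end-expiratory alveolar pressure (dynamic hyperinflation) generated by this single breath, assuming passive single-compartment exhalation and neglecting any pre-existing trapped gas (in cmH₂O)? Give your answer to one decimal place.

R = (PIP − Pplat)/V̇ = (44.7 − 13.1) / 1.15 = 31.6/1.15 = 27.478 cmH2O·s/L.
C = Vt/(Pplat − PEEP) = 535.0 / (13.1 − 3) = 535.0/10.1 = 52.97 mL/cmH2O.
τ = R × C = 27.478 × 0.05297 L/cmH2O = 1.456 s.
Fraction remaining = e^(−Te/τ) = e^(−2.38/1.456) = 0.195; trapped volume = 535.0 × 0.195 = 104.33 mL.
Additional alveolar pressure from trapping ≈ V_trapped / C = 104.33 / 52.97 = 1.97 cmH2O.

2.0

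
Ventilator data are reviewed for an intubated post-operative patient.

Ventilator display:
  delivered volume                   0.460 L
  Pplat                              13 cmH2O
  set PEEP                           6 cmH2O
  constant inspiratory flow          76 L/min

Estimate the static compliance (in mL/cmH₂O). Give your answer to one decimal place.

Cstat = Vt / (Pplat − PEEP) = 460 / (13 − 6) = 460 / 7.0 = 65.714 mL/cmH2O.

65.7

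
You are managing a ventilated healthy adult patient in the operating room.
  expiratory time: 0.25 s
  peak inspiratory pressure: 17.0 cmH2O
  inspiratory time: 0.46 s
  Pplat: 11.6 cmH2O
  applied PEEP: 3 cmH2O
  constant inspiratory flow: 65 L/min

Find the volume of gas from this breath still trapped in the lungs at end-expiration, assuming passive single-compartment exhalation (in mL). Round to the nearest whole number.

Flow: 65 L/min ÷ 60 = 1.0833 L/s.
Vt = flow × Ti = 1.0833 L/s × 0.46 s × 1000 mL/L = 498.32 mL.
R = (PIP − Pplat)/V̇ = (17.0 − 11.6) / 1.0833 = 5.4/1.0833 = 4.985 cmH2O·s/L.
C = Vt/(Pplat − PEEP) = 498.32 / (11.6 − 3) = 498.32/8.6 = 57.944 mL/cmH2O.
τ = R × C = 4.985 × 0.05794 L/cmH2O = 0.2888 s.
Fraction remaining = e^(−Te/τ) = e^(−0.25/0.2888) = 0.4208.
Trapped volume = 498.32 × 0.4208 = 209.69 mL.

210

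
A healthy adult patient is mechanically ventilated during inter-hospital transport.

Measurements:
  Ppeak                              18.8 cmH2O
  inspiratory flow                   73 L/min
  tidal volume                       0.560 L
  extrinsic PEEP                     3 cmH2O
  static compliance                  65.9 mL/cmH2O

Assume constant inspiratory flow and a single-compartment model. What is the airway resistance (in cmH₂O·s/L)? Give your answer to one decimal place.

Flow: 73 L/min ÷ 60 = 1.2167 L/s.
Equation of motion (constant flow): PIP = Vt/C + R·V̇ + PEEP.
R·V̇ = PIP − Vt/C − PEEP = 18.8 − 560/65.9 − 3 = 18.8 − 8.498 − 3 = 7.302 cmH2O.
R = 7.302 / 1.2167 = 6.001 cmH2O·s/L.

6.0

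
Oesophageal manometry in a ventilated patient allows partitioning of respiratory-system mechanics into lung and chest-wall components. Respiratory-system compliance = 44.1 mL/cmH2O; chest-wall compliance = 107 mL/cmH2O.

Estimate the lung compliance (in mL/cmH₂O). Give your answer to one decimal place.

1/CL = 1/Crs − 1/Ccw.
1/CL = 1/44.1 − 1/107 = 0.01333.
CL = 75.019 mL/cmH2O.

75.0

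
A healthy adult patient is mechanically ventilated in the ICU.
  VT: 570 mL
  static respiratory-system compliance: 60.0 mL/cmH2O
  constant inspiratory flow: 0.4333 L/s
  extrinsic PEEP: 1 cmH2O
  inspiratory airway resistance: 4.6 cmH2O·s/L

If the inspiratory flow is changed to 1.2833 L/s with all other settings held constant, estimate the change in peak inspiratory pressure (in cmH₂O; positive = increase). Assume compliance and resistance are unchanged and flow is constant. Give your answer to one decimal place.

PIP = Vt/C + R·V̇ + PEEP (constant-flow equation of motion).
Only the resistive term changes: ΔPIP = R × ΔV̇ = 4.6 × (1.2833 − 0.4333) = 4.6 × 0.85 = 3.91 cmH2O.

3.9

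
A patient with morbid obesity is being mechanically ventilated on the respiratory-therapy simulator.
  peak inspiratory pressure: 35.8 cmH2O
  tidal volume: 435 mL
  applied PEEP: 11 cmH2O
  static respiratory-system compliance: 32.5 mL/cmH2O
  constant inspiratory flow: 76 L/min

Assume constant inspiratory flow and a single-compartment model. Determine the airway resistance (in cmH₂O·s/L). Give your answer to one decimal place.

Flow: 76 L/min ÷ 60 = 1.2667 L/s.
Equation of motion (constant flow): PIP = Vt/C + R·V̇ + PEEP.
R·V̇ = PIP − Vt/C − PEEP = 35.8 − 435/32.5 − 11 = 35.8 − 13.385 − 11 = 11.415 cmH2O.
R = 11.415 / 1.2667 = 9.012 cmH2O·s/L.

9.0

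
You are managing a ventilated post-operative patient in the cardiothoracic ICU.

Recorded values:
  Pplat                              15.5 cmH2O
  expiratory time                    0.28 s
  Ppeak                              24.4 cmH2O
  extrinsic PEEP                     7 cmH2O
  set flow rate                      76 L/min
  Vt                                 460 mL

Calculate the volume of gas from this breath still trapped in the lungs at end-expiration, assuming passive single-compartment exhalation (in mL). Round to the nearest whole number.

Flow: 76 L/min ÷ 60 = 1.2667 L/s.
R = (PIP − Pplat)/V̇ = (24.4 − 15.5) / 1.2667 = 8.9/1.2667 = 7.026 cmH2O·s/L.
C = Vt/(Pplat − PEEP) = 460.0 / (15.5 − 7) = 460.0/8.5 = 54.118 mL/cmH2O.
τ = R × C = 7.026 × 0.05412 L/cmH2O = 0.3802 s.
Fraction remaining = e^(−Te/τ) = e^(−0.28/0.3802) = 0.4788.
Trapped volume = 460.0 × 0.4788 = 220.25 mL.

220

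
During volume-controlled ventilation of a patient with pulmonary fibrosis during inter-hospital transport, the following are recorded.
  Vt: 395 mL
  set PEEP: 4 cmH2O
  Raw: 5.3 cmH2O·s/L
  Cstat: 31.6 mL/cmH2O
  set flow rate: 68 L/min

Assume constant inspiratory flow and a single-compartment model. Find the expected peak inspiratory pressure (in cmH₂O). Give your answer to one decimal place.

Flow: 68 L/min ÷ 60 = 1.1333 L/s.
Equation of motion (constant flow): PIP = Vt/C + R·V̇ + PEEP.
PIP = 395/31.6 + 5.3×1.1333 + 4 = 12.5 + 6.006 + 4 = 22.506 cmH2O.

22.5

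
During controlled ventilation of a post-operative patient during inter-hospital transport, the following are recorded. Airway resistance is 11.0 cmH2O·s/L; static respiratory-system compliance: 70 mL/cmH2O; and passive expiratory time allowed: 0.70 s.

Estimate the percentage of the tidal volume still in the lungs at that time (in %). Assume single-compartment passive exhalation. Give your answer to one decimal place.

τ = R × C = 11.0 × 70 mL/cmH2O = 11.0 × 0.070 L/cmH2O = 0.77 s.
Passive exhalation: V(t)/V₀ = e^(−t/τ) = e^(−0.70/0.77) = 0.4029.
Fraction remaining = 0.4029 → 40.29%.

40.3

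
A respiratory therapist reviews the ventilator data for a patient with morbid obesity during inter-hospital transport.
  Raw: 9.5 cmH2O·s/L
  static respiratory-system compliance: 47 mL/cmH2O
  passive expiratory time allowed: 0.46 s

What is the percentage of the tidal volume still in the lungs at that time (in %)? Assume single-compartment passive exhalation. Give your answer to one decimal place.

35.7

τ = R × C = 9.5 × 47 mL/cmH2O = 9.5 × 0.047 L/cmH2O = 0.4465 s.
Passive exhalation: V(t)/V₀ = e^(−t/τ) = e^(−0.46/0.4465) = 0.3569.
Fraction remaining = 0.3569 → 35.69%.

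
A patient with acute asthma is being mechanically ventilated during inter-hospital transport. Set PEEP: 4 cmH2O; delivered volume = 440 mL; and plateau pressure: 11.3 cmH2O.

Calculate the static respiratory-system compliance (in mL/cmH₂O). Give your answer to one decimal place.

Cstat = Vt / (Pplat − PEEP) = 440 / (11.3 − 4) = 440 / 7.3 = 60.274 mL/cmH2O.

60.3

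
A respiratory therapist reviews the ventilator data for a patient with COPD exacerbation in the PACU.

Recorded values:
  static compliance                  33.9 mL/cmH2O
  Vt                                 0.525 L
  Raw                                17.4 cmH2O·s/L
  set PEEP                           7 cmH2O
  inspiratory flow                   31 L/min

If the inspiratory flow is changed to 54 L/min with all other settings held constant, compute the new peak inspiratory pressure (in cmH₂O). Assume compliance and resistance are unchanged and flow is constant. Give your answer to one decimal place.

38.1

Flow: 31 L/min ÷ 60 = 0.5167 L/s.
New flow: 54 L/min ÷ 60 = 0.9 L/s.
PIP = Vt/C + R·V̇ + PEEP (constant-flow equation of motion).
Only the resistive term changes: ΔPIP = R × ΔV̇ = 17.4 × (0.9 − 0.5167) = 17.4 × 0.3833 = 6.669 cmH2O.
Original PIP = 525/33.9 + 17.4×0.5167 + 7 = 31.477 cmH2O; new PIP = 31.477 + (6.669) = 38.146 cmH2O.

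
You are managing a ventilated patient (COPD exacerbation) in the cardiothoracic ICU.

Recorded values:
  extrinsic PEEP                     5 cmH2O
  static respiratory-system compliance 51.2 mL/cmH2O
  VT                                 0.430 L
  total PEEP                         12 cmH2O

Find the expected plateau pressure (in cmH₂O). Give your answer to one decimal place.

20.4

End-expiratory occlusion gives total PEEP = 12 cmH2O (intrinsic PEEP = 12 − 5 = 7). Use total PEEP for the elastic gradient.
Pplat = PEEPtotal + Vt / Cstat = 12 + 430 / 51.2 = 12 + 8.398 = 20.398 cmH2O.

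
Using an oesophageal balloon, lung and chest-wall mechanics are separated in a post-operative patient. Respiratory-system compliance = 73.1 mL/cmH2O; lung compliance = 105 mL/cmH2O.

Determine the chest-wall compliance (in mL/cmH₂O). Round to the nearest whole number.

241

1/Ccw = 1/Crs − 1/CL.
1/Ccw = 1/73.1 − 1/105 = 0.004156.
Ccw = 240.62 mL/cmH2O.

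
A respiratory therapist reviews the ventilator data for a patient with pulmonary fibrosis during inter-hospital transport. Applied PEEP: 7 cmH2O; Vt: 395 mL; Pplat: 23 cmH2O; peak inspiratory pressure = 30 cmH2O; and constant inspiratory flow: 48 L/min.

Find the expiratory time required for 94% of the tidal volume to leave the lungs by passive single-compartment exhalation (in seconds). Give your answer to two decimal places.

Flow: 48 L/min ÷ 60 = 0.8 L/s.
R = (PIP − Pplat)/V̇ = (30 − 23) / 0.8 = 7.0/0.8 = 8.75 cmH2O·s/L.
C = Vt/(Pplat − PEEP) = 395.0 / (23 − 7) = 395.0/16.0 = 24.688 mL/cmH2O.
τ = R × C = 8.75 × 0.02469 L/cmH2O = 0.216 s.
t = −τ·ln(1 − 0.94) = −0.216·ln(0.06) = 0.6077 s.

0.61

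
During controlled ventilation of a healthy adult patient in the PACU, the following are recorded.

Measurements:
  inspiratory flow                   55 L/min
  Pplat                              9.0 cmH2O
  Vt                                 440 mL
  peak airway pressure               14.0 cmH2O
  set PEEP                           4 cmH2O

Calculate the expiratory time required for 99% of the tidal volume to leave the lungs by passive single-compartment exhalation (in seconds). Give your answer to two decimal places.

Flow: 55 L/min ÷ 60 = 0.9167 L/s.
R = (PIP − Pplat)/V̇ = (14.0 − 9.0) / 0.9167 = 5.0/0.9167 = 5.454 cmH2O·s/L.
C = Vt/(Pplat − PEEP) = 440.0 / (9.0 − 4) = 440.0/5.0 = 88.0 mL/cmH2O.
τ = R × C = 5.454 × 0.088 L/cmH2O = 0.48 s.
t = −τ·ln(1 − 0.99) = −0.48·ln(0.01) = 2.21 s.

2.21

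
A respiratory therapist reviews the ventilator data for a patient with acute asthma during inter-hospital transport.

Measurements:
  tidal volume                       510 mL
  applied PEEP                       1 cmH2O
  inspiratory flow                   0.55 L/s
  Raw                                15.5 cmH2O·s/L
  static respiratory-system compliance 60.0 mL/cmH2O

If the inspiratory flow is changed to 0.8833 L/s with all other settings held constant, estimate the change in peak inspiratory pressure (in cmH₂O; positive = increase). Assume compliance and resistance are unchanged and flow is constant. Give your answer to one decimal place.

PIP = Vt/C + R·V̇ + PEEP (constant-flow equation of motion).
Only the resistive term changes: ΔPIP = R × ΔV̇ = 15.5 × (0.8833 − 0.55) = 15.5 × 0.3333 = 5.166 cmH2O.

5.2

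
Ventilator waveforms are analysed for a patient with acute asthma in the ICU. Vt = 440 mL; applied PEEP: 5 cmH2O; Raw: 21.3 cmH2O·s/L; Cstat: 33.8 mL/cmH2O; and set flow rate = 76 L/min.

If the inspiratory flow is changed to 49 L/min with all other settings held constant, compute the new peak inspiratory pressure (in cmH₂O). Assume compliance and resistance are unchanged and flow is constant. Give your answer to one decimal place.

35.4

Flow: 76 L/min ÷ 60 = 1.2667 L/s.
New flow: 49 L/min ÷ 60 = 0.8167 L/s.
PIP = Vt/C + R·V̇ + PEEP (constant-flow equation of motion).
Only the resistive term changes: ΔPIP = R × ΔV̇ = 21.3 × (0.8167 − 1.2667) = 21.3 × -0.45 = -9.585 cmH2O.
Original PIP = 440/33.8 + 21.3×1.2667 + 5 = 44.998 cmH2O; new PIP = 44.998 + (-9.585) = 35.413 cmH2O.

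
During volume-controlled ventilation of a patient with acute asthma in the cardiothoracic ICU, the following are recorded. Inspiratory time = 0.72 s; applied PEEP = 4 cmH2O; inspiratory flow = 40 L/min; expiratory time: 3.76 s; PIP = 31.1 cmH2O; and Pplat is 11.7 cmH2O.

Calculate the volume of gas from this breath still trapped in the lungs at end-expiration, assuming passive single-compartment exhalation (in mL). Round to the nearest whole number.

60

Flow: 40 L/min ÷ 60 = 0.6667 L/s.
Vt = flow × Ti = 0.6667 L/s × 0.72 s × 1000 mL/L = 480.02 mL.
R = (PIP − Pplat)/V̇ = (31.1 − 11.7) / 0.6667 = 19.4/0.6667 = 29.099 cmH2O·s/L.
C = Vt/(Pplat − PEEP) = 480.02 / (11.7 − 4) = 480.02/7.7 = 62.34 mL/cmH2O.
τ = R × C = 29.099 × 0.06234 L/cmH2O = 1.814 s.
Fraction remaining = e^(−Te/τ) = e^(−3.76/1.814) = 0.1258.
Trapped volume = 480.02 × 0.1258 = 60.387 mL.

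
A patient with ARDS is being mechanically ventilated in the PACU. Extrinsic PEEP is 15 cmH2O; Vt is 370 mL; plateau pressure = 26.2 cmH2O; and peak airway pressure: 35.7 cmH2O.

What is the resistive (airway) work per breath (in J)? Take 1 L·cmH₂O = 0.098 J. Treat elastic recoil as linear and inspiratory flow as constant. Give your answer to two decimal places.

0.34

With constant inspiratory flow the resistive pressure is constant at PIP − Pplat = 35.7 − 26.2 = 9.5 cmH2O, so resistive work = 9.5 × 0.370 = 3.515 L·cmH2O.
× 0.098 J/(L·cmH2O) → 0.3445 J.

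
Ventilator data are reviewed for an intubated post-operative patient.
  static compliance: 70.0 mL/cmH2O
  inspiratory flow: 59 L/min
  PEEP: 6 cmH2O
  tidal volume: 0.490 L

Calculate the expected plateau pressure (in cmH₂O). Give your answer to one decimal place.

Pplat = PEEP + Vt / Cstat = 6 + 490 / 70.0 = 6 + 7.0 = 13.0 cmH2O.

13.0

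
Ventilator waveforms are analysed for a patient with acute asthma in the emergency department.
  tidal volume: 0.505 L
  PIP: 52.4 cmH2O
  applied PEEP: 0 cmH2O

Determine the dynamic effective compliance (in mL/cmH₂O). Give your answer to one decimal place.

9.6

Dynamic compliance = Vt / (PIP − PEEP) = 505 / (52.4 − 0) = 505 / 52.4 = 9.637 mL/cmH2O.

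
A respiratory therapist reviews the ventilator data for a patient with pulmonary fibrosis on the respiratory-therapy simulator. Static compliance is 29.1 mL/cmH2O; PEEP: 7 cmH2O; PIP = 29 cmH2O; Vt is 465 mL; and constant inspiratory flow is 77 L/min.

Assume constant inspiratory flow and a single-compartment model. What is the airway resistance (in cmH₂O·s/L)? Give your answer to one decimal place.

Flow: 77 L/min ÷ 60 = 1.2833 L/s.
Equation of motion (constant flow): PIP = Vt/C + R·V̇ + PEEP.
R·V̇ = PIP − Vt/C − PEEP = 29 − 465/29.1 − 7 = 29 − 15.979 − 7 = 6.021 cmH2O.
R = 6.021 / 1.2833 = 4.692 cmH2O·s/L.

4.7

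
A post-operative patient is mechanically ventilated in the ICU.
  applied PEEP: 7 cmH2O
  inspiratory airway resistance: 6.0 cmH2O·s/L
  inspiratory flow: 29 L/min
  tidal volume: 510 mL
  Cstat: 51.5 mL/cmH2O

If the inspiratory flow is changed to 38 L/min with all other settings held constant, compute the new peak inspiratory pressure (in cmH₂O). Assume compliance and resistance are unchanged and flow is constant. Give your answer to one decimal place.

Flow: 29 L/min ÷ 60 = 0.4833 L/s.
New flow: 38 L/min ÷ 60 = 0.6333 L/s.
PIP = Vt/C + R·V̇ + PEEP (constant-flow equation of motion).
Only the resistive term changes: ΔPIP = R × ΔV̇ = 6.0 × (0.6333 − 0.4833) = 6.0 × 0.15 = 0.9 cmH2O.
Original PIP = 510/51.5 + 6.0×0.4833 + 7 = 19.803 cmH2O; new PIP = 19.803 + (0.9) = 20.703 cmH2O.

20.7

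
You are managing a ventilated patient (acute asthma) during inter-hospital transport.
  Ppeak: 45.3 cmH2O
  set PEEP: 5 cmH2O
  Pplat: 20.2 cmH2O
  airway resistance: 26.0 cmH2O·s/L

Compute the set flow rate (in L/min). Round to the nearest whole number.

58

flow = (PIP − Pplat) / Raw = (45.3 − 20.2) / 26.0 = 0.9654 L/s × 60 = 57.924 L/min.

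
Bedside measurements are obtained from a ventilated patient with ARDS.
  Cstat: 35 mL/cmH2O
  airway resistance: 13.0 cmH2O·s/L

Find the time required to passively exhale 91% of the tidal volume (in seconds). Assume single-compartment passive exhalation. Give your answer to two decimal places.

τ = R × C = 13.0 × 35 mL/cmH2O = 13.0 × 0.035 L/cmH2O = 0.455 s.
Exhaled fraction f = 1 − e^(−t/τ) → t = −τ·ln(1 − f) = −0.455·ln(0.09) = 1.096 s.

1.10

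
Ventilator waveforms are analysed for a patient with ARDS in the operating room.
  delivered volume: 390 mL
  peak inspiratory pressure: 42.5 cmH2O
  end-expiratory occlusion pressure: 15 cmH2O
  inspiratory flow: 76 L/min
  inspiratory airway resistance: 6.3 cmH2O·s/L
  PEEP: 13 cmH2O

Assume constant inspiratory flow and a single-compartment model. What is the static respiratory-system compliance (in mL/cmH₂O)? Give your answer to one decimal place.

Flow: 76 L/min ÷ 60 = 1.2667 L/s.
Total PEEP = 15 cmH2O (set 13 + intrinsic 2); this is the baseline alveolar pressure.
Equation of motion (constant flow): PIP = Vt/C + R·V̇ + PEEP.
Vt/C = PIP − R·V̇ − PEEP = 42.5 − 6.3×1.2667 − 15 = 42.5 − 7.98 − 15 = 19.52 cmH2O.
C = Vt / 19.52 = 390 / 19.52 = 19.98 mL/cmH2O.

20.0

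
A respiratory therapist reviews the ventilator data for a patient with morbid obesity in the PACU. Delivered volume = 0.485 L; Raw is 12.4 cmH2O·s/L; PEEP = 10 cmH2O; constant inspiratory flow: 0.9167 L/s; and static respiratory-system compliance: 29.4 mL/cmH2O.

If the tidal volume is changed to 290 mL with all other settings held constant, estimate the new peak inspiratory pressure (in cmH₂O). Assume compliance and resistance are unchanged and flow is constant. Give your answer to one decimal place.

PIP = Vt/C + R·V̇ + PEEP (constant-flow equation of motion).
Only the elastic term changes: ΔPIP = ΔVt / C = (290 − 485) / 29.4 = -6.633 cmH2O.
Original PIP = 485/29.4 + 12.4×0.9167 + 10 = 37.864 cmH2O; new PIP = 37.864 + (-6.633) = 31.231 cmH2O.

31.2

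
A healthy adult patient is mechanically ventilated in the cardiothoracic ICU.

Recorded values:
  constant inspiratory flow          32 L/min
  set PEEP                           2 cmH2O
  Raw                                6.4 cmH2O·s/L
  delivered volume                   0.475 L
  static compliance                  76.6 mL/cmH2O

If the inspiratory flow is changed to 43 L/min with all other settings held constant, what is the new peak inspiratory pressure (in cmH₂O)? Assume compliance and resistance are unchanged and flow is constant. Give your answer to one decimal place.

12.8

Flow: 32 L/min ÷ 60 = 0.5333 L/s.
New flow: 43 L/min ÷ 60 = 0.7167 L/s.
PIP = Vt/C + R·V̇ + PEEP (constant-flow equation of motion).
Only the resistive term changes: ΔPIP = R × ΔV̇ = 6.4 × (0.7167 − 0.5333) = 6.4 × 0.1834 = 1.174 cmH2O.
Original PIP = 475/76.6 + 6.4×0.5333 + 2 = 11.614 cmH2O; new PIP = 11.614 + (1.174) = 12.788 cmH2O.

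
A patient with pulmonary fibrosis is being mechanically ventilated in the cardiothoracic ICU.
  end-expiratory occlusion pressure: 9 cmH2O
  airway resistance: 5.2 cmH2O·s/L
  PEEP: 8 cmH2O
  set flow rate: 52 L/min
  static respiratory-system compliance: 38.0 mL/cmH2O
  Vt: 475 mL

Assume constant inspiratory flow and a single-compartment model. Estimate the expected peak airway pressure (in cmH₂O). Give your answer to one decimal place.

26.0

Flow: 52 L/min ÷ 60 = 0.8667 L/s.
Total PEEP = 9 cmH2O (set 8 + intrinsic 1); this is the baseline alveolar pressure.
Equation of motion (constant flow): PIP = Vt/C + R·V̇ + PEEP.
PIP = 475/38.0 + 5.2×0.8667 + 9 = 12.5 + 4.507 + 9 = 26.007 cmH2O.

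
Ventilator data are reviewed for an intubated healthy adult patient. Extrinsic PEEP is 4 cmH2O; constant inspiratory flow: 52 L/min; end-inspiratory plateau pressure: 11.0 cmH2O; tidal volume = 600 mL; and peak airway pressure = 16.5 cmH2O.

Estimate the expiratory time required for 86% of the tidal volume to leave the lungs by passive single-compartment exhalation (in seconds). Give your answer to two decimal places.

Flow: 52 L/min ÷ 60 = 0.8667 L/s.
R = (PIP − Pplat)/V̇ = (16.5 − 11.0) / 0.8667 = 5.5/0.8667 = 6.346 cmH2O·s/L.
C = Vt/(Pplat − PEEP) = 600.0 / (11.0 − 4) = 600.0/7.0 = 85.714 mL/cmH2O.
τ = R × C = 6.346 × 0.08571 L/cmH2O = 0.5439 s.
t = −τ·ln(1 − 0.86) = −0.5439·ln(0.14) = 1.069 s.

1.07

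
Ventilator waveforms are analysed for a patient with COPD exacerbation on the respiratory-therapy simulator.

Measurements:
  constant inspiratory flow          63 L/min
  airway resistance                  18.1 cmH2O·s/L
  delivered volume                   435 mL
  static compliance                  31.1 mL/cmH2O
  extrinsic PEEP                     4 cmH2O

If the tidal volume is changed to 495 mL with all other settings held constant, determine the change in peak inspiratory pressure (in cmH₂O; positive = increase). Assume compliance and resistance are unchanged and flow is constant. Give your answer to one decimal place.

PIP = Vt/C + R·V̇ + PEEP (constant-flow equation of motion).
Only the elastic term changes: ΔPIP = ΔVt / C = (495 − 435) / 31.1 = 1.929 cmH2O.

1.9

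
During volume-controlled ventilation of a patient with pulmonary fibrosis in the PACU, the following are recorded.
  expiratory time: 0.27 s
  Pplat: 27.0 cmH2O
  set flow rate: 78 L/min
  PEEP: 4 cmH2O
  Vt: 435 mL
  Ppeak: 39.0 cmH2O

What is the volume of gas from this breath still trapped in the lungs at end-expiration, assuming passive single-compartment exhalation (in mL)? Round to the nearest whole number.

93

Flow: 78 L/min ÷ 60 = 1.3 L/s.
R = (PIP − Pplat)/V̇ = (39.0 − 27.0) / 1.3 = 12.0/1.3 = 9.231 cmH2O·s/L.
C = Vt/(Pplat − PEEP) = 435.0 / (27.0 − 4) = 435.0/23.0 = 18.913 mL/cmH2O.
τ = R × C = 9.231 × 0.01891 L/cmH2O = 0.1746 s.
Fraction remaining = e^(−Te/τ) = e^(−0.27/0.1746) = 0.213.
Trapped volume = 435.0 × 0.213 = 92.655 mL.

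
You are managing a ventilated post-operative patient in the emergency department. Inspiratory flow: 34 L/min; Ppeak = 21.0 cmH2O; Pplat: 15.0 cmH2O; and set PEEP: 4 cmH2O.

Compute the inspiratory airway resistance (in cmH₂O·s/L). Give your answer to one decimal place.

Flow: 34 L/min ÷ 60 = 0.5667 L/s.
Raw = (PIP − Pplat) / flow = (21.0 − 15.0) / 0.5667 = 6.0 / 0.5667 = 10.588 cmH2O·s/L.

10.6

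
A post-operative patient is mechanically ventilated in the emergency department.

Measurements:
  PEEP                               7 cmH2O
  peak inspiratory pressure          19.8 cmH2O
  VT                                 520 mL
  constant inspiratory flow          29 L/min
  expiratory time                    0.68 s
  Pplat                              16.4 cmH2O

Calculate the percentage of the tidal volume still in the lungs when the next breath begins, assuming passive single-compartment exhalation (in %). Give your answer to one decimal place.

17.4

Flow: 29 L/min ÷ 60 = 0.4833 L/s.
R = (PIP − Pplat)/V̇ = (19.8 − 16.4) / 0.4833 = 3.4/0.4833 = 7.035 cmH2O·s/L.
C = Vt/(Pplat − PEEP) = 520.0 / (16.4 − 7) = 520.0/9.4 = 55.319 mL/cmH2O.
τ = R × C = 7.035 × 0.05532 L/cmH2O = 0.3892 s.
Fraction remaining at end-expiration = e^(−Te/τ) = e^(−0.68/0.3892) = 0.1743 → 17.43%.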